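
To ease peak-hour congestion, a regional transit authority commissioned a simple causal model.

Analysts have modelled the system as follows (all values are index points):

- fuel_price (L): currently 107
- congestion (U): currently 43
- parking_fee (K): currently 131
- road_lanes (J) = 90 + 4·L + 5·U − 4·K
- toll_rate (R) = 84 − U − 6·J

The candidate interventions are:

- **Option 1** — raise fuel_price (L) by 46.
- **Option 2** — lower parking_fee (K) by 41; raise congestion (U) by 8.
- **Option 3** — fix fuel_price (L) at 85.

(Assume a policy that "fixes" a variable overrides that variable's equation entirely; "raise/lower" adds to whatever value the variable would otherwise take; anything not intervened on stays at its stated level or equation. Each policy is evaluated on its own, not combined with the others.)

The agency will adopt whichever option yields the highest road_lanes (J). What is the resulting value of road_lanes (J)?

Option 1 (L + 46):
  L = 107 + 46 = 153
  U = 43
  K = 131
  J = 90 + 4·153 + 5·43 − 4·131 = 393
Option 2 (K − 41, U + 8):
  L = 107
  U = 43 + 8 = 51
  K = 131 − 41 = 90
  J = 90 + 4·107 + 5·51 − 4·90 = 413
Option 3 (L := 85):
  L = 85
  U = 43
  K = 131
  J = 90 + 4·85 + 5·43 − 4·131 = 121
Comparing — Option 1: J=393, Option 2: J=413, Option 3: J=121. Highest is 413 (Option 2).

413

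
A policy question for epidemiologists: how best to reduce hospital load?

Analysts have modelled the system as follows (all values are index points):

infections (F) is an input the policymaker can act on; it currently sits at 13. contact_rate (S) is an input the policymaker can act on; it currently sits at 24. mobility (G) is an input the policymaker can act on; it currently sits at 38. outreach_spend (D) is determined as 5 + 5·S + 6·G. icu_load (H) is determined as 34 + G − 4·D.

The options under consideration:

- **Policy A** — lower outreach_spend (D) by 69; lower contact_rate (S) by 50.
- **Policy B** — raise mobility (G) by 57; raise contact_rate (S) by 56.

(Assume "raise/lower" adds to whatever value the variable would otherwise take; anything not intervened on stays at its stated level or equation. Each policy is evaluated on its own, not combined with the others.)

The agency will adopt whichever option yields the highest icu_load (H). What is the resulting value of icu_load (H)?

Policy A (D − 69, S − 50):
  S = 24 − 50 = -26
  G = 38
  D = 5 + 5·(-26) + 6·38 (−69 from intervention) = 34
  H = 34 + 38 − 4·34 = -64
Policy B (G + 57, S + 56):
  S = 24 + 56 = 80
  G = 38 + 57 = 95
  D = 5 + 5·80 + 6·95 = 975
  H = 34 + 95 − 4·975 = -3771
Comparing — Policy A: H=-64, Policy B: H=-3771. Highest is -64 (Policy A).

-64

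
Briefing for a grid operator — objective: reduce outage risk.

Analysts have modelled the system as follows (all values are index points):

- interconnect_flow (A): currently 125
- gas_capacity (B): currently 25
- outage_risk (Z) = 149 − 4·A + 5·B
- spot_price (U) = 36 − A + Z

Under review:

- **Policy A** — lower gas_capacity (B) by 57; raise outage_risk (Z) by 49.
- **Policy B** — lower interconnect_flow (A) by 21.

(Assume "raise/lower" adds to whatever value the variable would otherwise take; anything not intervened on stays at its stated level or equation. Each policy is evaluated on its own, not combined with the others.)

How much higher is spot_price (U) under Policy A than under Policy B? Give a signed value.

Policy A (B − 57, Z + 49):
  A = 125
  B = 25 − 57 = -32
  Z = 149 − 4·125 + 5·(-32) (+49 from intervention) = -462
  U = 36 − 125 + (-462) = -551
Policy B (A − 21):
  A = 125 − 21 = 104
  B = 25
  Z = 149 − 4·104 + 5·25 = -142
  U = 36 − 104 + (-142) = -210
U: -551 − (-210) = -341

-341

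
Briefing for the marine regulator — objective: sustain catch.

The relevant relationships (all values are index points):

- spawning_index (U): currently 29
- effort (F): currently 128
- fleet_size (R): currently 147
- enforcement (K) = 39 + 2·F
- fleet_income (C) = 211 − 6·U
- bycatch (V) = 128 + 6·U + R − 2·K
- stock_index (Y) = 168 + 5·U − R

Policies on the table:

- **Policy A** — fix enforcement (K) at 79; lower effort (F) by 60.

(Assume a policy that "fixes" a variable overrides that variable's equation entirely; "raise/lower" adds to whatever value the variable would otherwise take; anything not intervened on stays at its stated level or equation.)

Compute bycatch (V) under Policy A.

Policy A (K := 79, F − 60):
  U = 29
  F = 128 − 60 = 68
  R = 147
  K = 79
  V = 128 + 6·29 + 147 − 2·79 = 291

291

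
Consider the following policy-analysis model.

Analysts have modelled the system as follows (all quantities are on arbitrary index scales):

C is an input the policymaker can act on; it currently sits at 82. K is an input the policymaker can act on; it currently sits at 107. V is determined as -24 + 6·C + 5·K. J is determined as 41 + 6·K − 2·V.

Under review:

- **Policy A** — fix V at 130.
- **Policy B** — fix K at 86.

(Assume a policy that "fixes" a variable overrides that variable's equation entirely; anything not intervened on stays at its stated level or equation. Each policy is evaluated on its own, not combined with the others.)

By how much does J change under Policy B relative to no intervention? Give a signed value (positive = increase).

Baseline:
  C = 82
  K = 107
  V = -24 + 6·82 + 5·107 = 1003
  J = 41 + 6·107 − 2·1003 = -1323
Policy B (K := 86):
  C = 82
  K = 86
  V = -24 + 6·82 + 5·86 = 898
  J = 41 + 6·86 − 2·898 = -1239
Change in J: -1239 − (-1323) = 84

84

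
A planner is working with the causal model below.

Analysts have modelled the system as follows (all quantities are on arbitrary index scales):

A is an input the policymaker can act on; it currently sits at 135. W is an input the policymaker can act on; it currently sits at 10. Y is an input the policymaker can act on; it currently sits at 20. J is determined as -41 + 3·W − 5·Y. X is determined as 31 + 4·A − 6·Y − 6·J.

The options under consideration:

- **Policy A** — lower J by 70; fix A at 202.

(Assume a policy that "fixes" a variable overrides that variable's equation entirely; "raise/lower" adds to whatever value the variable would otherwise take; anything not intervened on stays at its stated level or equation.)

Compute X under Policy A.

1805

Policy A (J − 70, A := 202):
  A = 202
  W = 10
  Y = 20
  J = -41 + 3·10 − 5·20 (−70 from intervention) = -181
  X = 31 + 4·202 − 6·20 − 6·(-181) = 1805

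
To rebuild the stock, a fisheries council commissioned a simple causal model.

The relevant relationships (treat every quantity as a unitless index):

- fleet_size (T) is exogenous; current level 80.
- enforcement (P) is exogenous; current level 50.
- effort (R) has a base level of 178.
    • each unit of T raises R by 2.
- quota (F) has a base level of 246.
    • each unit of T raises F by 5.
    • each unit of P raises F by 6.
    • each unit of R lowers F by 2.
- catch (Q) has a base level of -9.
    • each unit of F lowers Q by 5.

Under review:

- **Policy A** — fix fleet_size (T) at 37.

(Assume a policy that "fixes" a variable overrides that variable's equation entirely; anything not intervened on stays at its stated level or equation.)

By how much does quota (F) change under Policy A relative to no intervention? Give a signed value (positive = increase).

-43

Baseline:
  T = 80
  P = 50
  R = 178 + 2·80 = 338
  F = 246 + 5·80 + 6·50 − 2·338 = 270
Policy A (T := 37):
  T = 37
  P = 50
  R = 178 + 2·37 = 252
  F = 246 + 5·37 + 6·50 − 2·252 = 227
Change in F: 227 − 270 = -43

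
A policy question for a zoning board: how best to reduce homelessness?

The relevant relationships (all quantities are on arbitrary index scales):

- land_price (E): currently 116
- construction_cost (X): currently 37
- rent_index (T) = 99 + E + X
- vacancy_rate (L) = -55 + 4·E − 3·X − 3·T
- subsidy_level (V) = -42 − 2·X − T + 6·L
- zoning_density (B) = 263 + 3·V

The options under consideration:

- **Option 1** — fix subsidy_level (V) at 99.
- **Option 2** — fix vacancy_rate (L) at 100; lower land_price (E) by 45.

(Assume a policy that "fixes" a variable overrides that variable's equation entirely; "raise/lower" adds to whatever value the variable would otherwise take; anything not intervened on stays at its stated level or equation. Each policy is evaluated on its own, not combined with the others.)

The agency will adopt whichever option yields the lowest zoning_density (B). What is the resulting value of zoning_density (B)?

Option 1 (V := 99):
  E = 116
  X = 37
  T = 99 + 116 + 37 = 252
  L = -55 + 4·116 − 3·37 − 3·252 = -458
  V = 99
  B = 263 + 3·99 = 560
Option 2 (L := 100, E − 45):
  E = 116 − 45 = 71
  X = 37
  T = 99 + 71 + 37 = 207
  L = 100
  V = -42 − 2·37 − 207 + 6·100 = 277
  B = 263 + 3·277 = 1094
Comparing — Option 1: B=560, Option 2: B=1094. Lowest is 560 (Option 1).

560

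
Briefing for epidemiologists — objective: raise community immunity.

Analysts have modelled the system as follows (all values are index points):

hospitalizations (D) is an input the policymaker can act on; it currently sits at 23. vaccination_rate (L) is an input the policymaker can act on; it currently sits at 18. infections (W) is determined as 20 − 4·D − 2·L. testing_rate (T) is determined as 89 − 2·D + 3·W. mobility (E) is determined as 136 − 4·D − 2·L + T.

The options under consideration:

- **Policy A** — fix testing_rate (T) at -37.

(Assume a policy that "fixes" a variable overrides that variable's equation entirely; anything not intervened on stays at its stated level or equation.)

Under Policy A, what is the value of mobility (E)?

-29

Policy A (T := -37):
  D = 23
  L = 18
  W = 20 − 4·23 − 2·18 = -108
  T = -37
  E = 136 − 4·23 − 2·18 + (-37) = -29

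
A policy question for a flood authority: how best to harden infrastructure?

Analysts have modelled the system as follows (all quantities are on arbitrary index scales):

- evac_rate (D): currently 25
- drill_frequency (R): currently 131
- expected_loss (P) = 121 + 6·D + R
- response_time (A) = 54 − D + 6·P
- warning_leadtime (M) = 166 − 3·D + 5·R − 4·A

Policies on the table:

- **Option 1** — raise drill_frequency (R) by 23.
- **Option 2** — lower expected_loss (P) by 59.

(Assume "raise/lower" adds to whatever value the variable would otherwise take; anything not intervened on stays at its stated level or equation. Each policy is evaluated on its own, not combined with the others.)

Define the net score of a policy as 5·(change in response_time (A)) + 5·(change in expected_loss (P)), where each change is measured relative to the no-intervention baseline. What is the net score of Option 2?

Baseline:
  D = 25
  R = 131
  P = 121 + 6·25 + 131 = 402
  A = 54 − 25 + 6·402 = 2441
Option 2 (P − 59):
  D = 25
  R = 131
  P = 121 + 6·25 + 131 (−59 from intervention) = 343
  A = 54 − 25 + 6·343 = 2087
ΔA = 2087 − 2441 = -354; ΔP = 343 − 402 = -59
Score = 5·(-354) + 5·(-59) = -2065

-2065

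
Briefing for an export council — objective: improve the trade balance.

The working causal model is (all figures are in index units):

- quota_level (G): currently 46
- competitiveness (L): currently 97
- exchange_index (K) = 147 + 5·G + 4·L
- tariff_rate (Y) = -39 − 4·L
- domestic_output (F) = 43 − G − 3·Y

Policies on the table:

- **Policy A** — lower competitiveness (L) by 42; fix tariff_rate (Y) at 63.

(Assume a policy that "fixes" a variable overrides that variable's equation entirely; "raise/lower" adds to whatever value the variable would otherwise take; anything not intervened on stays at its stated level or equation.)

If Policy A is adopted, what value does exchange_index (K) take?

597

Policy A (L − 42, Y := 63):
  G = 46
  L = 97 − 42 = 55
  K = 147 + 5·46 + 4·55 = 597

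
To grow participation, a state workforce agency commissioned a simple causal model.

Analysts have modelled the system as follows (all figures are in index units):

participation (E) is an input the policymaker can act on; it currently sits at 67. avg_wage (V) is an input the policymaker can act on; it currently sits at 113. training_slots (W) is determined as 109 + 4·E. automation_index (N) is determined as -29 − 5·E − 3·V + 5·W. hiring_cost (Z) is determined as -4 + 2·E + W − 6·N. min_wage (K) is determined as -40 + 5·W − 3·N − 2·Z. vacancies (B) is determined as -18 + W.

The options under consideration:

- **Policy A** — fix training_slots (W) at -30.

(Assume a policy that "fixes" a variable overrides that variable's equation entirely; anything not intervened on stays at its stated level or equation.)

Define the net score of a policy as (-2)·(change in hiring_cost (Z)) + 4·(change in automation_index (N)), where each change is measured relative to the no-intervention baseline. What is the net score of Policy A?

Baseline:
  E = 67
  V = 113
  W = 109 + 4·67 = 377
  N = -29 − 5·67 − 3·113 + 5·377 = 1182
  Z = -4 + 2·67 + 377 − 6·1182 = -6585
Policy A (W := -30):
  E = 67
  V = 113
  W = -30
  N = -29 − 5·67 − 3·113 + 5·(-30) = -853
  Z = -4 + 2·67 + (-30) − 6·(-853) = 5218
ΔZ = 5218 − (-6585) = 11803; ΔN = -853 − 1182 = -2035
Score = (-2)·11803 + 4·(-2035) = -31746

-31746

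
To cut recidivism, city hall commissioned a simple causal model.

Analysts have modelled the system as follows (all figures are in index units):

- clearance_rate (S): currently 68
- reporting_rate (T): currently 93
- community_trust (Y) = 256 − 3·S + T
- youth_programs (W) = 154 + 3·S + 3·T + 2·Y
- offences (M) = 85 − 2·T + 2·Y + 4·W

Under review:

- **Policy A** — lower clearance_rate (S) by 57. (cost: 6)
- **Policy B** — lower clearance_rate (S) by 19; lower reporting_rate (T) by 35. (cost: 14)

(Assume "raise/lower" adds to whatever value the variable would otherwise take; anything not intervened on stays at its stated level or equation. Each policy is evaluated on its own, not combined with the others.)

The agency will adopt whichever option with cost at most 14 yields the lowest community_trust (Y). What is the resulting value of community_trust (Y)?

167

Policy A (S − 57):
  S = 68 − 57 = 11
  T = 93
  Y = 256 − 3·11 + 93 = 316
Policy B (S − 19, T − 35):
  S = 68 − 19 = 49
  T = 93 − 35 = 58
  Y = 256 − 3·49 + 58 = 167
Comparing — Policy A: Y=316, Policy B: Y=167. Lowest is 167 (Policy B).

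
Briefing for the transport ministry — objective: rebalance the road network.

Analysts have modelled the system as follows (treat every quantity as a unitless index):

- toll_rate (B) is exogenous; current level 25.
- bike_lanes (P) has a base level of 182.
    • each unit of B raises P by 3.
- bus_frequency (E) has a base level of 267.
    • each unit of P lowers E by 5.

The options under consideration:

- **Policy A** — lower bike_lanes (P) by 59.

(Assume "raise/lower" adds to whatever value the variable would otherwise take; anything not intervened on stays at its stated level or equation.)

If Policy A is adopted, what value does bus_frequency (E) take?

-723

Policy A (P − 59):
  B = 25
  P = 182 + 3·25 (−59 from intervention) = 198
  E = 267 − 5·198 = -723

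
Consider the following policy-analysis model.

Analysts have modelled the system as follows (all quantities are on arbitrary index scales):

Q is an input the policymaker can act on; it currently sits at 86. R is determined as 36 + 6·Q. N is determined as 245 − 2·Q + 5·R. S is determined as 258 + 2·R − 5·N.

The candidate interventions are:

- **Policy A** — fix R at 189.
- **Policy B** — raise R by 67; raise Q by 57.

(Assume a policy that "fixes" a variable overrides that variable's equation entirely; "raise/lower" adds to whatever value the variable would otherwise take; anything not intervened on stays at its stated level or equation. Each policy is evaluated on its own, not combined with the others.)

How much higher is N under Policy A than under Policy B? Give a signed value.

-3746

Policy A (R := 189):
  Q = 86
  R = 189
  N = 245 − 2·86 + 5·189 = 1018
Policy B (R + 67, Q + 57):
  Q = 86 + 57 = 143
  R = 36 + 6·143 (+67 from intervention) = 961
  N = 245 − 2·143 + 5·961 = 4764
N: 1018 − 4764 = -3746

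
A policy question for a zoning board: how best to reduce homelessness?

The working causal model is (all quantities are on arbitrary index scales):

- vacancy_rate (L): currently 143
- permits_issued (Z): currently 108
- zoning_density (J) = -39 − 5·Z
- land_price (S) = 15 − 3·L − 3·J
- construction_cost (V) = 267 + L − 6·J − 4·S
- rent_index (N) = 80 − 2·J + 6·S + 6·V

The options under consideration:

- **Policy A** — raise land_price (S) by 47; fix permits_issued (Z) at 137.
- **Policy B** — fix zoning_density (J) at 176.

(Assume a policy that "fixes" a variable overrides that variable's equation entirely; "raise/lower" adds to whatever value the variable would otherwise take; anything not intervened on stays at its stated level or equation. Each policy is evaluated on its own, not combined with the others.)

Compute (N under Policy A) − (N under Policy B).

Policy A (S + 47, Z := 137):
  L = 143
  Z = 137
  J = -39 − 5·137 = -724
  S = 15 − 3·143 − 3·(-724) (+47 from intervention) = 1805
  V = 267 + 143 − 6·(-724) − 4·1805 = -2466
  N = 80 − 2·(-724) + 6·1805 + 6·(-2466) = -2438
Policy B (J := 176):
  L = 143
  Z = 108
  J = 176
  S = 15 − 3·143 − 3·176 = -942
  V = 267 + 143 − 6·176 − 4·(-942) = 3122
  N = 80 − 2·176 + 6·(-942) + 6·3122 = 12808
N: -2438 − 12808 = -15246

-15246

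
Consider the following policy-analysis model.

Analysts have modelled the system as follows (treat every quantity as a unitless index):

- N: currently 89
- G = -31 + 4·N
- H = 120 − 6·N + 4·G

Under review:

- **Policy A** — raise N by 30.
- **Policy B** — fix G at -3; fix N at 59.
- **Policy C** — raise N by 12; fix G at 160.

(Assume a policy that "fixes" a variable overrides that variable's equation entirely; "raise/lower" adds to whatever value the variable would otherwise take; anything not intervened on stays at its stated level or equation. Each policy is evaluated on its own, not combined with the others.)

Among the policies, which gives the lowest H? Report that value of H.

Policy A (N + 30):
  N = 89 + 30 = 119
  G = -31 + 4·119 = 445
  H = 120 − 6·119 + 4·445 = 1186
Policy B (G := -3, N := 59):
  N = 59
  G = -3
  H = 120 − 6·59 + 4·(-3) = -246
Policy C (N + 12, G := 160):
  N = 89 + 12 = 101
  G = 160
  H = 120 − 6·101 + 4·160 = 154
Comparing — Policy A: H=1186, Policy B: H=-246, Policy C: H=154. Lowest is -246 (Policy B).

-246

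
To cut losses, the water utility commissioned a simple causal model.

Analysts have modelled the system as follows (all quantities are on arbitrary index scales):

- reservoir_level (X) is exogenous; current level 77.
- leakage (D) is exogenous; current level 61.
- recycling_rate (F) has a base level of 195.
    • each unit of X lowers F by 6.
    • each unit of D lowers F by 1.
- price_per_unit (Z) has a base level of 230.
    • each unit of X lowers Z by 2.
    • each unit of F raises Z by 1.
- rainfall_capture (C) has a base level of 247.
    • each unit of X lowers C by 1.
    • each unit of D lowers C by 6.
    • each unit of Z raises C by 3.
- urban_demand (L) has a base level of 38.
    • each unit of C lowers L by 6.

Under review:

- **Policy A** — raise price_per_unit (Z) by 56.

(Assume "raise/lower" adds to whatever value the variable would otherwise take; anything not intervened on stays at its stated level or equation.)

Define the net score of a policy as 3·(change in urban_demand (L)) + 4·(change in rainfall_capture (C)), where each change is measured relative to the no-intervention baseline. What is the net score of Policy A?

Baseline:
  X = 77
  D = 61
  F = 195 − 6·77 − 61 = -328
  Z = 230 − 2·77 + (-328) = -252
  C = 247 − 77 − 6·61 + 3·(-252) = -952
  L = 38 − 6·(-952) = 5750
Policy A (Z + 56):
  X = 77
  D = 61
  F = 195 − 6·77 − 61 = -328
  Z = 230 − 2·77 + (-328) (+56 from intervention) = -196
  C = 247 − 77 − 6·61 + 3·(-196) = -784
  L = 38 − 6·(-784) = 4742
ΔL = 4742 − 5750 = -1008; ΔC = -784 − (-952) = 168
Score = 3·(-1008) + 4·168 = -2352

-2352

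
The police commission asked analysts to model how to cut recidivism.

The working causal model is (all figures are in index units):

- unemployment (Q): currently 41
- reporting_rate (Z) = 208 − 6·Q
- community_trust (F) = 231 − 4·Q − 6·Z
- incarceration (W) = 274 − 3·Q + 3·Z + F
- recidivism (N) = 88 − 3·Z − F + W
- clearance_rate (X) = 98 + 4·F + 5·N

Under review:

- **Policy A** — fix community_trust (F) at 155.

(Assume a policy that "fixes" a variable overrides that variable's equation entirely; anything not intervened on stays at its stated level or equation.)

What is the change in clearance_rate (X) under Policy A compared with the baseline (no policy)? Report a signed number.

Baseline:
  Q = 41
  Z = 208 − 6·41 = -38
  F = 231 − 4·41 − 6·(-38) = 295
  W = 274 − 3·41 + 3·(-38) + 295 = 332
  N = 88 − 3·(-38) − 295 + 332 = 239
  X = 98 + 4·295 + 5·239 = 2473
Policy A (F := 155):
  Q = 41
  Z = 208 − 6·41 = -38
  F = 155
  W = 274 − 3·41 + 3·(-38) + 155 = 192
  N = 88 − 3·(-38) − 155 + 192 = 239
  X = 98 + 4·155 + 5·239 = 1913
Change in X: 1913 − 2473 = -560

-560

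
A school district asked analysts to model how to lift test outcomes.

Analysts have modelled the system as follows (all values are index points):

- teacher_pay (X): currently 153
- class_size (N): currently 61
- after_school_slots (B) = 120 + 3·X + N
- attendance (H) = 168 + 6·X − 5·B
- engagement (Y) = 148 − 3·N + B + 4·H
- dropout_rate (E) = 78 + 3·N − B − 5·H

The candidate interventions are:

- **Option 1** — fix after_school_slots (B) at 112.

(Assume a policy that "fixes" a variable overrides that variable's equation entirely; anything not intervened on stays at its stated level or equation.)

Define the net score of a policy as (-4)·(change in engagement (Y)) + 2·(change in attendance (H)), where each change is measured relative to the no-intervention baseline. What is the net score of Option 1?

-34848

Baseline:
  X = 153
  N = 61
  B = 120 + 3·153 + 61 = 640
  H = 168 + 6·153 − 5·640 = -2114
  Y = 148 − 3·61 + 640 + 4·(-2114) = -7851
Option 1 (B := 112):
  X = 153
  N = 61
  B = 112
  H = 168 + 6·153 − 5·112 = 526
  Y = 148 − 3·61 + 112 + 4·526 = 2181
ΔY = 2181 − (-7851) = 10032; ΔH = 526 − (-2114) = 2640
Score = (-4)·10032 + 2·2640 = -34848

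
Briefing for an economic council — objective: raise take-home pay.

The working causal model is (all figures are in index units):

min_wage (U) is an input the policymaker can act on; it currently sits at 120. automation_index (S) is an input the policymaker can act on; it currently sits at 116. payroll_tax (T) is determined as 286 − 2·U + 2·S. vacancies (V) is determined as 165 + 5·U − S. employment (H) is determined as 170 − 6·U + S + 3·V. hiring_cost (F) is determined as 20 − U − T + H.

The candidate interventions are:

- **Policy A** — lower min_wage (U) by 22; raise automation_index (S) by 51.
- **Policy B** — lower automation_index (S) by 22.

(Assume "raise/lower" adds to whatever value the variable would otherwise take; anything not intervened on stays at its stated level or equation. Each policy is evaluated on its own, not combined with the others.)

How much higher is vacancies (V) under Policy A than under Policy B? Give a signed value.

-183

Policy A (U − 22, S + 51):
  U = 120 − 22 = 98
  S = 116 + 51 = 167
  V = 165 + 5·98 − 167 = 488
Policy B (S − 22):
  U = 120
  S = 116 − 22 = 94
  V = 165 + 5·120 − 94 = 671
V: 488 − 671 = -183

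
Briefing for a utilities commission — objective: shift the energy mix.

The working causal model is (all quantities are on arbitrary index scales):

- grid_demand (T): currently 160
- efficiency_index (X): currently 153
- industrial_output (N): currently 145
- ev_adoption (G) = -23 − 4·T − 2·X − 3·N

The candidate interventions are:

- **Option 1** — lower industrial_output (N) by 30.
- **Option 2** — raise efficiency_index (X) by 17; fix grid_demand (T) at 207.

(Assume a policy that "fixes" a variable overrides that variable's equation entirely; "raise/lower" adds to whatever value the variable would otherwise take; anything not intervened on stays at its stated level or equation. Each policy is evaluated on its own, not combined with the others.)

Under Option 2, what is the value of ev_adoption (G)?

-1626

Option 2 (X + 17, T := 207):
  T = 207
  X = 153 + 17 = 170
  N = 145
  G = -23 − 4·207 − 2·170 − 3·145 = -1626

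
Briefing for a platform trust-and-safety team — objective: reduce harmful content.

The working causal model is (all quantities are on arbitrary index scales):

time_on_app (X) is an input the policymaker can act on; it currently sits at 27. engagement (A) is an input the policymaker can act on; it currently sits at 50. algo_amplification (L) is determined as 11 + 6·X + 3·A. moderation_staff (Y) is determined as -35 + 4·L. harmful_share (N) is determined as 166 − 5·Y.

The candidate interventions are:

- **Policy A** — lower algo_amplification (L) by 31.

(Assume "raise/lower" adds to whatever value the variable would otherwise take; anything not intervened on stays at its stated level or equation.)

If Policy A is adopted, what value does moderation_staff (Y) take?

Policy A (L − 31):
  X = 27
  A = 50
  L = 11 + 6·27 + 3·50 (−31 from intervention) = 292
  Y = -35 + 4·292 = 1133

1133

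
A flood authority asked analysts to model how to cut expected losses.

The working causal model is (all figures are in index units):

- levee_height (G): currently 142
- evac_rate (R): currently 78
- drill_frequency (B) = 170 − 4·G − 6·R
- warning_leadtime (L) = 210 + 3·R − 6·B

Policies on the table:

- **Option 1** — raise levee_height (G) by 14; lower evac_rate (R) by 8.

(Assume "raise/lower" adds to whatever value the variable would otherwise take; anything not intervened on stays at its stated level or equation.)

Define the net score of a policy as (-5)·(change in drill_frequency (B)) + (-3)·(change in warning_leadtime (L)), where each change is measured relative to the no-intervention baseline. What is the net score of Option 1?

-32

Baseline:
  G = 142
  R = 78
  B = 170 − 4·142 − 6·78 = -866
  L = 210 + 3·78 − 6·(-866) = 5640
Option 1 (G + 14, R − 8):
  G = 142 + 14 = 156
  R = 78 − 8 = 70
  B = 170 − 4·156 − 6·70 = -874
  L = 210 + 3·70 − 6·(-874) = 5664
ΔB = -874 − (-866) = -8; ΔL = 5664 − 5640 = 24
Score = (-5)·(-8) + (-3)·24 = -32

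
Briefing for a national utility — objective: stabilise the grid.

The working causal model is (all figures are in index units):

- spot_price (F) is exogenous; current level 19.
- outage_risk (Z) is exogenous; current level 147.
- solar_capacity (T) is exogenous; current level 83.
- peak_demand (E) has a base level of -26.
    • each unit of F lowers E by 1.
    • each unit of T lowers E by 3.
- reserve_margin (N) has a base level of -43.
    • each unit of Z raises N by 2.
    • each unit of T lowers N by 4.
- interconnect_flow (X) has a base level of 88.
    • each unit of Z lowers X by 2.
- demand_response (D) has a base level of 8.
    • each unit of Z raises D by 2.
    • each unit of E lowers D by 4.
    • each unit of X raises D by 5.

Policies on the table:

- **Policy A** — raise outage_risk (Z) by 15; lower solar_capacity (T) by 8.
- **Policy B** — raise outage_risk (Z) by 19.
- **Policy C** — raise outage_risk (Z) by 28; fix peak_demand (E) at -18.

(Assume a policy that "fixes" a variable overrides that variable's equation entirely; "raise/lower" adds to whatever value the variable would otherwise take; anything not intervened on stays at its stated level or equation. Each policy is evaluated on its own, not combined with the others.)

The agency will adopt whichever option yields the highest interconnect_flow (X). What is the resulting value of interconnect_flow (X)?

-236

Policy A (Z + 15, T − 8):
  Z = 147 + 15 = 162
  X = 88 − 2·162 = -236
Policy B (Z + 19):
  Z = 147 + 19 = 166
  X = 88 − 2·166 = -244
Policy C (Z + 28, E := -18):
  Z = 147 + 28 = 175
  X = 88 − 2·175 = -262
Comparing — Policy A: X=-236, Policy B: X=-244, Policy C: X=-262. Highest is -236 (Policy A).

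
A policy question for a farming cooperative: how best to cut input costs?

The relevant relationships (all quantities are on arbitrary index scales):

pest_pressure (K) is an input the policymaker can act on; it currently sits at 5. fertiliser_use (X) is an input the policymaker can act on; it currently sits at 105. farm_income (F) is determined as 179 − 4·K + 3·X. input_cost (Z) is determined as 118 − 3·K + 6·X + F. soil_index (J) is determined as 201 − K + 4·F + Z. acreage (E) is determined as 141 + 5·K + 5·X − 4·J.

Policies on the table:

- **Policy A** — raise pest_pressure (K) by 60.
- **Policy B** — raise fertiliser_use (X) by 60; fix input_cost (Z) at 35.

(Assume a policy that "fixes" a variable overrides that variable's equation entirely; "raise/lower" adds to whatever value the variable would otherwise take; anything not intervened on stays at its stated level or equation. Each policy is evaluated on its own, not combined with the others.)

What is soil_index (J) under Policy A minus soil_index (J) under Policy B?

Policy A (K + 60):
  K = 5 + 60 = 65
  X = 105
  F = 179 − 4·65 + 3·105 = 234
  Z = 118 − 3·65 + 6·105 + 234 = 787
  J = 201 − 65 + 4·234 + 787 = 1859
Policy B (X + 60, Z := 35):
  K = 5
  X = 105 + 60 = 165
  F = 179 − 4·5 + 3·165 = 654
  Z = 35
  J = 201 − 5 + 4·654 + 35 = 2847
J: 1859 − 2847 = -988

-988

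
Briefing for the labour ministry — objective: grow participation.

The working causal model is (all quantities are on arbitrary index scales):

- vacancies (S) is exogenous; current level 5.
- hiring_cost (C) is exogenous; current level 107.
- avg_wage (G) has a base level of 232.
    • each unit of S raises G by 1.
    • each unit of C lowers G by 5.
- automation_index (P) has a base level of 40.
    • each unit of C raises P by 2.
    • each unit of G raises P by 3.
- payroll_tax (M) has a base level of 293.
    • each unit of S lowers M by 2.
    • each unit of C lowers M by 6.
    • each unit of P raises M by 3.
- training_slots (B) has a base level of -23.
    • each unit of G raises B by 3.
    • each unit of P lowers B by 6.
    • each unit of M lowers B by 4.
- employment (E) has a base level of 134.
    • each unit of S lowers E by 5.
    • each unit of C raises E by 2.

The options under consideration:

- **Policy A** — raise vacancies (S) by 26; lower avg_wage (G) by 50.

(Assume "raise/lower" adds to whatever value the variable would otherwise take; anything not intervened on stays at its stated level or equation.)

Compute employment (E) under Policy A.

193

Policy A (S + 26, G − 50):
  S = 5 + 26 = 31
  C = 107
  E = 134 − 5·31 + 2·107 = 193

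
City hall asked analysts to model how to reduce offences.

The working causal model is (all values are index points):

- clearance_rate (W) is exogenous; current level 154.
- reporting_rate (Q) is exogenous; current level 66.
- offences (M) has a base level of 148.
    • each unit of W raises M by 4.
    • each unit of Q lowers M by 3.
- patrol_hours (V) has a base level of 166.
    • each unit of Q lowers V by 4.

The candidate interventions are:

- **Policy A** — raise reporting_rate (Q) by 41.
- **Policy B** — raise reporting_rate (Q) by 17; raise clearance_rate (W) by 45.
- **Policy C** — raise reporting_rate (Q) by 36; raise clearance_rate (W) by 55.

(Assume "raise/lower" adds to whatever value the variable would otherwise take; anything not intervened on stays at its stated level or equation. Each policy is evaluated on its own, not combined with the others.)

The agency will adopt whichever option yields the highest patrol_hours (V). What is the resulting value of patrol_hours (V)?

Policy A (Q + 41):
  Q = 66 + 41 = 107
  V = 166 − 4·107 = -262
Policy B (Q + 17, W + 45):
  Q = 66 + 17 = 83
  V = 166 − 4·83 = -166
Policy C (Q + 36, W + 55):
  Q = 66 + 36 = 102
  V = 166 − 4·102 = -242
Comparing — Policy A: V=-262, Policy B: V=-166, Policy C: V=-242. Highest is -166 (Policy B).

-166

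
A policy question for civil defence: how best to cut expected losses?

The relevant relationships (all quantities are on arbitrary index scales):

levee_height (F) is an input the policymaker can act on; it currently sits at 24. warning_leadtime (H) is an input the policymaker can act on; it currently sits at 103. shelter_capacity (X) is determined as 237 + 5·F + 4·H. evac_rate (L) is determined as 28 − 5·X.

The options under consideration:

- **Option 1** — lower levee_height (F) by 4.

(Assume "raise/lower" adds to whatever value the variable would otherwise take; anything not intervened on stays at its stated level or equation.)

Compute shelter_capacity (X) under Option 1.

Option 1 (F − 4):
  F = 24 − 4 = 20
  H = 103
  X = 237 + 5·20 + 4·103 = 749

749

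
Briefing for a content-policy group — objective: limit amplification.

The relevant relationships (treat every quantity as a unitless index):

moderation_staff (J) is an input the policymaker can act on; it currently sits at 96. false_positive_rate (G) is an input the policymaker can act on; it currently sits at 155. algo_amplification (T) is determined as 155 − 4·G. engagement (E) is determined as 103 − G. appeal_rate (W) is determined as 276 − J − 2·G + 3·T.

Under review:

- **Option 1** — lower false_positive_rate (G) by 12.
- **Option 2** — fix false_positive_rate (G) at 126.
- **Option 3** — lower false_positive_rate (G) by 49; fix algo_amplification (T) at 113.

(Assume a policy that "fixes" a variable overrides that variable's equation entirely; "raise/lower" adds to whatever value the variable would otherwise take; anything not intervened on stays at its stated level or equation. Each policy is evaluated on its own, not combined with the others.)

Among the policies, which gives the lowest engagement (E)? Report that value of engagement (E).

-40

Option 1 (G − 12):
  G = 155 − 12 = 143
  E = 103 − 143 = -40
Option 2 (G := 126):
  G = 126
  E = 103 − 126 = -23
Option 3 (G − 49, T := 113):
  G = 155 − 49 = 106
  E = 103 − 106 = -3
Comparing — Option 1: E=-40, Option 2: E=-23, Option 3: E=-3. Lowest is -40 (Option 1).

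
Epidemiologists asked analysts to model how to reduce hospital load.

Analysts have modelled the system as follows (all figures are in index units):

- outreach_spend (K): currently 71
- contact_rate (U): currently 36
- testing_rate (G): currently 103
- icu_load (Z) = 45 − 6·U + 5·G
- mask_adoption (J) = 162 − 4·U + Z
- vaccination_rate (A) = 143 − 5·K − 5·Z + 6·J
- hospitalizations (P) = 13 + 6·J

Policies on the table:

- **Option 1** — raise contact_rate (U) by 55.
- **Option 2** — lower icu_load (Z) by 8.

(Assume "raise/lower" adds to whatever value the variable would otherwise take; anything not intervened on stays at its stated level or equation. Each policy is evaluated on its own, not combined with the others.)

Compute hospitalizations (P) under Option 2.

Option 2 (Z − 8):
  U = 36
  G = 103
  Z = 45 − 6·36 + 5·103 (−8 from intervention) = 336
  J = 162 − 4·36 + 336 = 354
  P = 13 + 6·354 = 2137

2137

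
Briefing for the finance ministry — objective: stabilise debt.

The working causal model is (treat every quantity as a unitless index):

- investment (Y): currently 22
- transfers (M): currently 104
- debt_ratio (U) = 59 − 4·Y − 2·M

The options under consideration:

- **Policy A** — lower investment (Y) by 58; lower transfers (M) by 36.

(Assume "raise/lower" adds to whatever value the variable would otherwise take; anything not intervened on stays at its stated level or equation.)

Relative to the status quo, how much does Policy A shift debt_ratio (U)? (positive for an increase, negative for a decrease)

Baseline:
  Y = 22
  M = 104
  U = 59 − 4·22 − 2·104 = -237
Policy A (Y − 58, M − 36):
  Y = 22 − 58 = -36
  M = 104 − 36 = 68
  U = 59 − 4·(-36) − 2·68 = 67
Change in U: 67 − (-237) = 304

304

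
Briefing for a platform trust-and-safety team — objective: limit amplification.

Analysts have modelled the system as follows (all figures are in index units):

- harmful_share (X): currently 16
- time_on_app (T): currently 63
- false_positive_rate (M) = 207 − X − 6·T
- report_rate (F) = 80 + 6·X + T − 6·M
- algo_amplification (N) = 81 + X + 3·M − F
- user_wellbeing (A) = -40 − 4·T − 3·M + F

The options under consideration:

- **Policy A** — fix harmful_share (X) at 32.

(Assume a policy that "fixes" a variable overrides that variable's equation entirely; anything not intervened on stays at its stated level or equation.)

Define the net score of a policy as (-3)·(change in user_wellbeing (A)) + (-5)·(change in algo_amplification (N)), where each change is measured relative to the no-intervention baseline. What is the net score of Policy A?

Baseline:
  X = 16
  T = 63
  M = 207 − 16 − 6·63 = -187
  F = 80 + 6·16 + 63 − 6·(-187) = 1361
  N = 81 + 16 + 3·(-187) − 1361 = -1825
  A = -40 − 4·63 − 3·(-187) + 1361 = 1630
Policy A (X := 32):
  X = 32
  T = 63
  M = 207 − 32 − 6·63 = -203
  F = 80 + 6·32 + 63 − 6·(-203) = 1553
  N = 81 + 32 + 3·(-203) − 1553 = -2049
  A = -40 − 4·63 − 3·(-203) + 1553 = 1870
ΔA = 1870 − 1630 = 240; ΔN = -2049 − (-1825) = -224
Score = (-3)·240 + (-5)·(-224) = 400

400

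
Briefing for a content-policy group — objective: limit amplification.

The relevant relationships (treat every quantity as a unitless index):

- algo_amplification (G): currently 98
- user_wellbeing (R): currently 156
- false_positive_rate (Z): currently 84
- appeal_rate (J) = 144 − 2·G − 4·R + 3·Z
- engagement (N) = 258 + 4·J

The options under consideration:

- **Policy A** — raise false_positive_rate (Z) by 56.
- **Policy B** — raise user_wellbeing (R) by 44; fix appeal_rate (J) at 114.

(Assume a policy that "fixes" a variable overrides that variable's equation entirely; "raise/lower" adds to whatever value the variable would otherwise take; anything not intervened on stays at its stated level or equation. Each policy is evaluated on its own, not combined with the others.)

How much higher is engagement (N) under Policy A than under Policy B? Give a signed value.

-1480

Policy A (Z + 56):
  G = 98
  R = 156
  Z = 84 + 56 = 140
  J = 144 − 2·98 − 4·156 + 3·140 = -256
  N = 258 + 4·(-256) = -766
Policy B (R + 44, J := 114):
  G = 98
  R = 156 + 44 = 200
  Z = 84
  J = 114
  N = 258 + 4·114 = 714
N: -766 − 714 = -1480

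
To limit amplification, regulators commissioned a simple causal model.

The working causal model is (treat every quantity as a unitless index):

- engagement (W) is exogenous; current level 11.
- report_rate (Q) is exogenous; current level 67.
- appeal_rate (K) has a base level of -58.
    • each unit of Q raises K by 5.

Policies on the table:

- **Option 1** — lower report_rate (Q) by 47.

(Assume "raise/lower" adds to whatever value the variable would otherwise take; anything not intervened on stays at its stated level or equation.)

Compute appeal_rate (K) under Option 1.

Option 1 (Q − 47):
  Q = 67 − 47 = 20
  K = -58 + 5·20 = 42

42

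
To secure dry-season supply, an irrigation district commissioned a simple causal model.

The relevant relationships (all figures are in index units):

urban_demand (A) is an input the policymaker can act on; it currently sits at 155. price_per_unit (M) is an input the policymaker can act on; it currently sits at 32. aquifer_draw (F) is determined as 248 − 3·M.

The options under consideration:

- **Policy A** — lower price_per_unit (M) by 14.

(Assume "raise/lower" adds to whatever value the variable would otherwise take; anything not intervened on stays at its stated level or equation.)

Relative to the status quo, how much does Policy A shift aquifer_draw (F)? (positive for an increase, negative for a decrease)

Baseline:
  M = 32
  F = 248 − 3·32 = 152
Policy A (M − 14):
  M = 32 − 14 = 18
  F = 248 − 3·18 = 194
Change in F: 194 − 152 = 42

42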